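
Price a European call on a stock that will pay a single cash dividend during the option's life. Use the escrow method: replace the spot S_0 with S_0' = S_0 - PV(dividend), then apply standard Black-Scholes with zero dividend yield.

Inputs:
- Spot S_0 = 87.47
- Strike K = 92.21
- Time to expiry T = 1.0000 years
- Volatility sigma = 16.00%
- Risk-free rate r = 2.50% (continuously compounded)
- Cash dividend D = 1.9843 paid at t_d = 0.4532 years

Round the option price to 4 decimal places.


Answer: Price = 3.6559

Derivation:
PV(D) = D * exp(-r * t_d) = 1.9843 * 0.98873394 = 1.96194476
S_0' = S_0 - PV(D) = 87.4700 - 1.96194476 = 85.50805524
d1 = (ln(S_0'/K) + (r + sigma^2/2)*T) / (sigma*sqrt(T)) = -0.23536250
d2 = d1 - sigma*sqrt(T) = -0.39536250
exp(-rT) = 0.97530991
N(d1) = 0.40696370; N(d2) = 0.34628769
C = S_0' * N(d1) - K * exp(-rT) * N(d2) = 85.50805524 * 0.40696370 - 92.2100 * 0.97530991 * 0.34628769 = 3.6559


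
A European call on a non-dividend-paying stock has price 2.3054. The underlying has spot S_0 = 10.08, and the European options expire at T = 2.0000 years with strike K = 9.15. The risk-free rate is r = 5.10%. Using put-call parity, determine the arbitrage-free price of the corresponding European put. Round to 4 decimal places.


Put-call parity: C - P = S_0 * exp(-qT) - K * exp(-rT).
S_0 * exp(-qT) = 10.0800 * 1.00000000 = 10.08000000
K * exp(-rT) = 9.1500 * 0.90302955 = 8.26272040
P = C - S*exp(-qT) + K*exp(-rT)
P = 2.3054 - 10.08000000 + 8.26272040 = 0.4881

Answer: Put price = 0.4881


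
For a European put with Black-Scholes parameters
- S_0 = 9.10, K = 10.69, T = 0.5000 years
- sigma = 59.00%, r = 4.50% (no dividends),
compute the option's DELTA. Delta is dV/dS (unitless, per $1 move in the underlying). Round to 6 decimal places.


Answer: Delta = -0.549131

Derivation:
d1 = -0.1234663846; d2 = -0.5406593855
phi(d1) = 0.3959131115; exp(-qT) = 1.0000000000; exp(-rT) = 0.9777512372
N(-d1) = 0.5491311041
Delta = -exp(-qT) * N(-d1) = -1.0000000000 * 0.5491311041 = -0.549131


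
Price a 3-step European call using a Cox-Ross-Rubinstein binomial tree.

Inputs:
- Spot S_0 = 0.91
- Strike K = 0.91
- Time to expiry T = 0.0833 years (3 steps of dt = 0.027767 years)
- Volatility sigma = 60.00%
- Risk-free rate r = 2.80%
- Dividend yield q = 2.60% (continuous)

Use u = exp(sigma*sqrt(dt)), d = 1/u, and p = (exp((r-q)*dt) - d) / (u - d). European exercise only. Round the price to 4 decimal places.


Answer: Price = V(0,0) = 0.0680

Derivation:
dt = T/N = 0.027767
u = exp(sigma*sqrt(dt)) = 1.105149; d = 1/u = 0.904856
p = (exp((r-q)*dt) - d) / (u - d) = 0.475303
Discount per step: exp(-r*dt) = 0.999223
Stock lattice S(k, i) with i counting down-moves:
  k=0: S(0,0) = 0.9100
  k=1: S(1,0) = 1.0057; S(1,1) = 0.8234
  k=2: S(2,0) = 1.1114; S(2,1) = 0.9100; S(2,2) = 0.7451
  k=3: S(3,0) = 1.2283; S(3,1) = 1.0057; S(3,2) = 0.8234; S(3,3) = 0.6742
Terminal payoffs V(N, i) = max(S_T - K, 0):
  V(3,0) = 0.318298; V(3,1) = 0.095685; V(3,2) = 0.000000; V(3,3) = 0.000000
Backward induction: V(k, i) = exp(-r*dt) * [p * V(k+1, i) + (1-p) * V(k+1, i+1)].
  V(2,0) = exp(-r*dt) * [p*0.318298 + (1-p)*0.095685] = 0.201337
  V(2,1) = exp(-r*dt) * [p*0.095685 + (1-p)*0.000000] = 0.045444
  V(2,2) = exp(-r*dt) * [p*0.000000 + (1-p)*0.000000] = 0.000000
  V(1,0) = exp(-r*dt) * [p*0.201337 + (1-p)*0.045444] = 0.119448
  V(1,1) = exp(-r*dt) * [p*0.045444 + (1-p)*0.000000] = 0.021583
  V(0,0) = exp(-r*dt) * [p*0.119448 + (1-p)*0.021583] = 0.068045


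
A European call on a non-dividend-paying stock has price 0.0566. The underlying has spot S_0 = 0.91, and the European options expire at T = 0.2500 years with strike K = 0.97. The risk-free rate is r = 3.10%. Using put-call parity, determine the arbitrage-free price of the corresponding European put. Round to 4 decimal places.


Answer: Put price = 0.1091

Derivation:
Put-call parity: C - P = S_0 * exp(-qT) - K * exp(-rT).
S_0 * exp(-qT) = 0.9100 * 1.00000000 = 0.91000000
K * exp(-rT) = 0.9700 * 0.99227995 = 0.96251156
P = C - S*exp(-qT) + K*exp(-rT)
P = 0.0566 - 0.91000000 + 0.96251156 = 0.1091


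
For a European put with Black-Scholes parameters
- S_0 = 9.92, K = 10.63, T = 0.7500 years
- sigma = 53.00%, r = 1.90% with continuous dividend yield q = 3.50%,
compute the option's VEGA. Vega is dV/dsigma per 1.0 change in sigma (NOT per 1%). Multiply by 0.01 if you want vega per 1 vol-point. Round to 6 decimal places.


d1 = 0.0527463479; d2 = -0.4062471161
phi(d1) = 0.3983877022; exp(-qT) = 0.9740915363; exp(-rT) = 0.9858510507
Vega = S * exp(-qT) * phi(d1) * sqrt(T) = 9.9200 * 0.9740915363 * 0.3983877022 * 0.8660254038 = 3.333865

Answer: Vega = 3.333865


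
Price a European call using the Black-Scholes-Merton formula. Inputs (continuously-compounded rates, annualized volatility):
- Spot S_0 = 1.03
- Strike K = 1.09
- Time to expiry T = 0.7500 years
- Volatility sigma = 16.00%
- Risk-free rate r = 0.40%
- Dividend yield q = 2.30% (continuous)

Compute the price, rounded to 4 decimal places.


d1 = (ln(S/K) + (r - q + 0.5*sigma^2) * T) / (sigma * sqrt(T)) = -0.44217016
d2 = d1 - sigma * sqrt(T) = -0.58073422
exp(-rT) = 0.99700450; exp(-qT) = 0.98289793
C = S_0 * exp(-qT) * N(d1) - K * exp(-rT) * N(d2)
N(d1) = 0.32918304; N(d2) = 0.28070980
C = 1.0300 * 0.98289793 * 0.32918304 - 1.0900 * 0.99700450 * 0.28070980 = 0.0282

Answer: Price = 0.0282


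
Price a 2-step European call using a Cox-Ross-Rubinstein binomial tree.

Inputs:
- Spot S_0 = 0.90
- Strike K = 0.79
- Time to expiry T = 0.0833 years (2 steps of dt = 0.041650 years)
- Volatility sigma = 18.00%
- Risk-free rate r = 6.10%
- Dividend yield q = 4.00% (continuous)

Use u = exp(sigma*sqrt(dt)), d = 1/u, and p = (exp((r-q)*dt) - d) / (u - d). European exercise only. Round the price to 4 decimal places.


dt = T/N = 0.041650
u = exp(sigma*sqrt(dt)) = 1.037418; d = 1/u = 0.963932
p = (exp((r-q)*dt) - d) / (u - d) = 0.502725
Discount per step: exp(-r*dt) = 0.997463
Stock lattice S(k, i) with i counting down-moves:
  k=0: S(0,0) = 0.9000
  k=1: S(1,0) = 0.9337; S(1,1) = 0.8675
  k=2: S(2,0) = 0.9686; S(2,1) = 0.9000; S(2,2) = 0.8362
Terminal payoffs V(N, i) = max(S_T - K, 0):
  V(2,0) = 0.178613; V(2,1) = 0.110000; V(2,2) = 0.046248
Backward induction: V(k, i) = exp(-r*dt) * [p * V(k+1, i) + (1-p) * V(k+1, i+1)].
  V(1,0) = exp(-r*dt) * [p*0.178613 + (1-p)*0.110000] = 0.144127
  V(1,1) = exp(-r*dt) * [p*0.110000 + (1-p)*0.046248] = 0.078099
  V(0,0) = exp(-r*dt) * [p*0.144127 + (1-p)*0.078099] = 0.111010

Answer: Price = V(0,0) = 0.1110


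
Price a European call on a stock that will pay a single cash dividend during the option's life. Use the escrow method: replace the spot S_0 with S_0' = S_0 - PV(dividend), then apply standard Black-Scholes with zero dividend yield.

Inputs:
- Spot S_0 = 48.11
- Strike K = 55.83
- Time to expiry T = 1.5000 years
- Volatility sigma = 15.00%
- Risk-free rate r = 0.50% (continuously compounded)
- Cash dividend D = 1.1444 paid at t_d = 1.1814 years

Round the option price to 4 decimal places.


Answer: Price = 0.9397

Derivation:
PV(D) = D * exp(-r * t_d) = 1.1444 * 0.99411041 = 1.13765996
S_0' = S_0 - PV(D) = 48.1100 - 1.13765996 = 46.97234004
d1 = (ln(S_0'/K) + (r + sigma^2/2)*T) / (sigma*sqrt(T)) = -0.80766449
d2 = d1 - sigma*sqrt(T) = -0.99137622
exp(-rT) = 0.99252805
N(d1) = 0.20964188; N(d2) = 0.16075095
C = S_0' * N(d1) - K * exp(-rT) * N(d2) = 46.97234004 * 0.20964188 - 55.8300 * 0.99252805 * 0.16075095 = 0.9397


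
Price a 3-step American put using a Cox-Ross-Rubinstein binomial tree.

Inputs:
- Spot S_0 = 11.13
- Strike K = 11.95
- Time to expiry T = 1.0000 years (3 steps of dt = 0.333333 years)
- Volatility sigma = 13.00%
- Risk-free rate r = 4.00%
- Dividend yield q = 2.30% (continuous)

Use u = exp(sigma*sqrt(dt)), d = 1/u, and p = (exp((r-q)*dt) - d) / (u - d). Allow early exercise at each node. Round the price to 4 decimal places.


Answer: Price = V(0,0) = 0.9704

Derivation:
dt = T/N = 0.333333
u = exp(sigma*sqrt(dt)) = 1.077944; d = 1/u = 0.927692
p = (exp((r-q)*dt) - d) / (u - d) = 0.519066
Discount per step: exp(-r*dt) = 0.986755
Stock lattice S(k, i) with i counting down-moves:
  k=0: S(0,0) = 11.1300
  k=1: S(1,0) = 11.9975; S(1,1) = 10.3252
  k=2: S(2,0) = 12.9327; S(2,1) = 11.1300; S(2,2) = 9.5786
  k=3: S(3,0) = 13.9407; S(3,1) = 11.9975; S(3,2) = 10.3252; S(3,3) = 8.8860
Terminal payoffs V(N, i) = max(K - S_T, 0):
  V(3,0) = 0.000000; V(3,1) = 0.000000; V(3,2) = 1.624788; V(3,3) = 3.063995
Backward induction: V(k, i) = exp(-r*dt) * [p * V(k+1, i) + (1-p) * V(k+1, i+1)]; then take max(V_cont, immediate exercise) for American.
  V(2,0) = exp(-r*dt) * [p*0.000000 + (1-p)*0.000000] = 0.000000; exercise = 0.000000; V(2,0) = max -> 0.000000
  V(2,1) = exp(-r*dt) * [p*0.000000 + (1-p)*1.624788] = 0.771066; exercise = 0.820000; V(2,1) = max -> 0.820000
  V(2,2) = exp(-r*dt) * [p*1.624788 + (1-p)*3.063995] = 2.286264; exercise = 2.371384; V(2,2) = max -> 2.371384
  V(1,0) = exp(-r*dt) * [p*0.000000 + (1-p)*0.820000] = 0.389142; exercise = 0.000000; V(1,0) = max -> 0.389142
  V(1,1) = exp(-r*dt) * [p*0.820000 + (1-p)*2.371384] = 1.545370; exercise = 1.624788; V(1,1) = max -> 1.624788
  V(0,0) = exp(-r*dt) * [p*0.389142 + (1-p)*1.624788] = 0.970381; exercise = 0.820000; V(0,0) = max -> 0.970381


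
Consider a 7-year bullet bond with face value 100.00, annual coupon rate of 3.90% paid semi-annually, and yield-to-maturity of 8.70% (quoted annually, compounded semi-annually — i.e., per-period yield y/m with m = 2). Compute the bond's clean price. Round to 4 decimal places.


Answer: Price = 75.2244

Derivation:
Coupon per period c = face * coupon_rate / m = 1.950000
Periods per year m = 2; per-period yield y/m = 0.043500
Number of cashflows N = 14
Cashflows (t years, CF_t, discount factor 1/(1+y/m)^(m*t), PV):
  t = 0.5000: CF_t = 1.950000, DF = 0.958313, PV = 1.868711
  t = 1.0000: CF_t = 1.950000, DF = 0.918365, PV = 1.790811
  t = 1.5000: CF_t = 1.950000, DF = 0.880081, PV = 1.716158
  t = 2.0000: CF_t = 1.950000, DF = 0.843393, PV = 1.644617
  t = 2.5000: CF_t = 1.950000, DF = 0.808235, PV = 1.576059
  t = 3.0000: CF_t = 1.950000, DF = 0.774543, PV = 1.510358
  t = 3.5000: CF_t = 1.950000, DF = 0.742254, PV = 1.447396
  t = 4.0000: CF_t = 1.950000, DF = 0.711312, PV = 1.387059
  t = 4.5000: CF_t = 1.950000, DF = 0.681660, PV = 1.329237
  t = 5.0000: CF_t = 1.950000, DF = 0.653244, PV = 1.273826
  t = 5.5000: CF_t = 1.950000, DF = 0.626013, PV = 1.220724
  t = 6.0000: CF_t = 1.950000, DF = 0.599916, PV = 1.169837
  t = 6.5000: CF_t = 1.950000, DF = 0.574908, PV = 1.121070
  t = 7.0000: CF_t = 101.950000, DF = 0.550942, PV = 56.168507
Price P = sum_t PV_t = 75.224370


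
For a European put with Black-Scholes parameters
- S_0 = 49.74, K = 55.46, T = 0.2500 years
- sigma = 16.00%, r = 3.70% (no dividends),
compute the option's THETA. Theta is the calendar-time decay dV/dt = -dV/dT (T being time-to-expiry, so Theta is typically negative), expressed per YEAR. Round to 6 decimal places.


d1 = -1.2050325227; d2 = -1.2850325227
phi(d1) = 0.1930144498; exp(-qT) = 1.0000000000; exp(-rT) = 0.9907926496
Theta = -S*exp(-qT)*phi(d1)*sigma/(2*sqrt(T)) + r*K*exp(-rT)*N(-d2) - q*S*exp(-qT)*N(-d1)
N(-d1) = 0.8859046265; N(-d2) = 0.9006095403; sqrt(T) = 0.5000000000
Term 1 = -49.7400 * 1.0000000000 * 0.1930144498 * 0.1600 / (2 * 0.5000000000) = -1.5360861973
Term 2 = 0.0370 * 55.4600 * 0.9907926496 * 0.9006095403 = 1.8310529720
Term 3 = 0 (no dividend yield, q = 0)
Theta = -1.5360861973 + (1.8310529720) + (0.0000000000) = 0.294967

Answer: Theta = 0.294967


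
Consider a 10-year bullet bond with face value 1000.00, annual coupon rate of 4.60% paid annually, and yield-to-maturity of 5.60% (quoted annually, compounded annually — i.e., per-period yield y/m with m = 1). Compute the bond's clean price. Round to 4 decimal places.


Coupon per period c = face * coupon_rate / m = 46.000000
Periods per year m = 1; per-period yield y/m = 0.056000
Number of cashflows N = 10
Cashflows (t years, CF_t, discount factor 1/(1+y/m)^(m*t), PV):
  t = 1.0000: CF_t = 46.000000, DF = 0.946970, PV = 43.560606
  t = 2.0000: CF_t = 46.000000, DF = 0.896752, PV = 41.250574
  t = 3.0000: CF_t = 46.000000, DF = 0.849197, PV = 39.063043
  t = 4.0000: CF_t = 46.000000, DF = 0.804163, PV = 36.991518
  t = 5.0000: CF_t = 46.000000, DF = 0.761518, PV = 35.029847
  t = 6.0000: CF_t = 46.000000, DF = 0.721135, PV = 33.172204
  t = 7.0000: CF_t = 46.000000, DF = 0.682893, PV = 31.413072
  t = 8.0000: CF_t = 46.000000, DF = 0.646679, PV = 29.747227
  t = 9.0000: CF_t = 46.000000, DF = 0.612385, PV = 28.169722
  t = 10.0000: CF_t = 1046.000000, DF = 0.579910, PV = 606.586168
Price P = sum_t PV_t = 924.983981

Answer: Price = 924.9840


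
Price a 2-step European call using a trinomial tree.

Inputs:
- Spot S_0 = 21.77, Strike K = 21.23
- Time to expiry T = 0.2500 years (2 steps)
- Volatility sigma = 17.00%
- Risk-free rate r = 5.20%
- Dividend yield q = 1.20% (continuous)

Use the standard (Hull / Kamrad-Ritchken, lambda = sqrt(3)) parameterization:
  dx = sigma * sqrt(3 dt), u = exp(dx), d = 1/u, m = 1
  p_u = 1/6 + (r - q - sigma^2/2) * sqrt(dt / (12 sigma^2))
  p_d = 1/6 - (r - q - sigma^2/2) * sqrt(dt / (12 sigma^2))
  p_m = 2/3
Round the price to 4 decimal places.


Answer: Price = V(0,0) = 1.1502

Derivation:
dt = T/N = 0.125000; dx = sigma*sqrt(3*dt) = 0.104103
u = exp(dx) = 1.109715; d = 1/u = 0.901132
p_u = 0.182006, p_m = 0.666667, p_d = 0.151327
Discount per step: exp(-r*dt) = 0.993521
Stock lattice S(k, j) with j the centered position index:
  k=0: S(0,+0) = 21.7700
  k=1: S(1,-1) = 19.6176; S(1,+0) = 21.7700; S(1,+1) = 24.1585
  k=2: S(2,-2) = 17.6781; S(2,-1) = 19.6176; S(2,+0) = 21.7700; S(2,+1) = 24.1585; S(2,+2) = 26.8090
Terminal payoffs V(N, j) = max(S_T - K, 0):
  V(2,-2) = 0.000000; V(2,-1) = 0.000000; V(2,+0) = 0.540000; V(2,+1) = 2.928498; V(2,+2) = 5.579050
Backward induction: V(k, j) = exp(-r*dt) * [p_u * V(k+1, j+1) + p_m * V(k+1, j) + p_d * V(k+1, j-1)]
  V(1,-1) = exp(-r*dt) * [p_u*0.540000 + p_m*0.000000 + p_d*0.000000] = 0.097646
  V(1,+0) = exp(-r*dt) * [p_u*2.928498 + p_m*0.540000 + p_d*0.000000] = 0.887218
  V(1,+1) = exp(-r*dt) * [p_u*5.579050 + p_m*2.928498 + p_d*0.540000] = 3.029712
  V(0,+0) = exp(-r*dt) * [p_u*3.029712 + p_m*0.887218 + p_d*0.097646] = 1.150181


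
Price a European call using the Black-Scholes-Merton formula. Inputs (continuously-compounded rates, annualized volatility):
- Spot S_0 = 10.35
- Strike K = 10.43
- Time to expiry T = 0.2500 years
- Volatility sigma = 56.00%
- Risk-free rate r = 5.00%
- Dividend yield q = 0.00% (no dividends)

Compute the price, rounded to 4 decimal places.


d1 = (ln(S/K) + (r - q + 0.5*sigma^2) * T) / (sigma * sqrt(T)) = 0.15714375
d2 = d1 - sigma * sqrt(T) = -0.12285625
exp(-rT) = 0.98757780; exp(-qT) = 1.00000000
C = S_0 * exp(-qT) * N(d1) - K * exp(-rT) * N(d2)
N(d1) = 0.56243422; N(d2) = 0.45111047
C = 10.3500 * 1.00000000 * 0.56243422 - 10.4300 * 0.98757780 * 0.45111047 = 1.1746

Answer: Price = 1.1746


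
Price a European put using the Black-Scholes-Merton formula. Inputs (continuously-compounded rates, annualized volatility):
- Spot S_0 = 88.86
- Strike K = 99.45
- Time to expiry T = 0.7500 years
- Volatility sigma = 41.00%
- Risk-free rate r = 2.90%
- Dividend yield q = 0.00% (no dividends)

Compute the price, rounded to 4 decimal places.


Answer: Price = 17.7641

Derivation:
d1 = (ln(S/K) + (r - q + 0.5*sigma^2) * T) / (sigma * sqrt(T)) = -0.07830956
d2 = d1 - sigma * sqrt(T) = -0.43337997
exp(-rT) = 0.97848483; exp(-qT) = 1.00000000
P = K * exp(-rT) * N(-d2) - S_0 * exp(-qT) * N(-d1)
N(-d1) = 0.53120909; N(-d2) = 0.66763063
P = 99.4500 * 0.97848483 * 0.66763063 - 88.8600 * 1.00000000 * 0.53120909 = 17.7641


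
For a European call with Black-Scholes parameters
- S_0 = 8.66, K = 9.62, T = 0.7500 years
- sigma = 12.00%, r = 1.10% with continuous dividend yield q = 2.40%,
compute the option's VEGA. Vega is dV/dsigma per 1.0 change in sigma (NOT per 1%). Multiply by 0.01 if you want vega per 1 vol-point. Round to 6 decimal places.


d1 = -1.0534673851; d2 = -1.1573904335
phi(d1) = 0.2290453411; exp(-qT) = 0.9821610324; exp(-rT) = 0.9917839379
Vega = S * exp(-qT) * phi(d1) * sqrt(T) = 8.6600 * 0.9821610324 * 0.2290453411 * 0.8660254038 = 1.687146

Answer: Vega = 1.687146


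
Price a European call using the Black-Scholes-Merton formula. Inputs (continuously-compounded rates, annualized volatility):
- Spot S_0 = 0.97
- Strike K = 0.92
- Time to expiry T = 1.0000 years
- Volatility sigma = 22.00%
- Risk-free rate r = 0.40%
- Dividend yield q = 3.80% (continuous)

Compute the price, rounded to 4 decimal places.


d1 = (ln(S/K) + (r - q + 0.5*sigma^2) * T) / (sigma * sqrt(T)) = 0.19601092
d2 = d1 - sigma * sqrt(T) = -0.02398908
exp(-rT) = 0.99600799; exp(-qT) = 0.96271294
C = S_0 * exp(-qT) * N(d1) - K * exp(-rT) * N(d2)
N(d1) = 0.57769919; N(d2) = 0.49043066
C = 0.9700 * 0.96271294 * 0.57769919 - 0.9200 * 0.99600799 * 0.49043066 = 0.0901

Answer: Price = 0.0901


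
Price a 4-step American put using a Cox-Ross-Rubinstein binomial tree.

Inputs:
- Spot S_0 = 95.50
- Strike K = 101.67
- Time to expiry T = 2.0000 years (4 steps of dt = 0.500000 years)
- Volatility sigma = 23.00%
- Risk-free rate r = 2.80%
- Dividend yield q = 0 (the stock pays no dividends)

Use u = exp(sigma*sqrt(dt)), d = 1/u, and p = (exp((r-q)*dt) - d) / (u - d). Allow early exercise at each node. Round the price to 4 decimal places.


Answer: Price = V(0,0) = 13.8478

Derivation:
dt = T/N = 0.500000
u = exp(sigma*sqrt(dt)) = 1.176607; d = 1/u = 0.849902
p = (exp((r-q)*dt) - d) / (u - d) = 0.502584
Discount per step: exp(-r*dt) = 0.986098
Stock lattice S(k, i) with i counting down-moves:
  k=0: S(0,0) = 95.5000
  k=1: S(1,0) = 112.3659; S(1,1) = 81.1656
  k=2: S(2,0) = 132.2105; S(2,1) = 95.5000; S(2,2) = 68.9828
  k=3: S(3,0) = 155.5598; S(3,1) = 112.3659; S(3,2) = 81.1656; S(3,3) = 58.6286
  k=4: S(4,0) = 183.0326; S(4,1) = 132.2105; S(4,2) = 95.5000; S(4,3) = 68.9828; S(4,4) = 49.8285
Terminal payoffs V(N, i) = max(K - S_T, 0):
  V(4,0) = 0.000000; V(4,1) = 0.000000; V(4,2) = 6.170000; V(4,3) = 32.687205; V(4,4) = 51.841455
Backward induction: V(k, i) = exp(-r*dt) * [p * V(k+1, i) + (1-p) * V(k+1, i+1)]; then take max(V_cont, immediate exercise) for American.
  V(3,0) = exp(-r*dt) * [p*0.000000 + (1-p)*0.000000] = 0.000000; exercise = 0.000000; V(3,0) = max -> 0.000000
  V(3,1) = exp(-r*dt) * [p*0.000000 + (1-p)*6.170000] = 3.026388; exercise = 0.000000; V(3,1) = max -> 3.026388
  V(3,2) = exp(-r*dt) * [p*6.170000 + (1-p)*32.687205] = 19.090923; exercise = 20.504386; V(3,2) = max -> 20.504386
  V(3,3) = exp(-r*dt) * [p*32.687205 + (1-p)*51.841455] = 41.627941; exercise = 43.041404; V(3,3) = max -> 43.041404
  V(2,0) = exp(-r*dt) * [p*0.000000 + (1-p)*3.026388] = 1.484445; exercise = 0.000000; V(2,0) = max -> 1.484445
  V(2,1) = exp(-r*dt) * [p*3.026388 + (1-p)*20.504386] = 11.557280; exercise = 6.170000; V(2,1) = max -> 11.557280
  V(2,2) = exp(-r*dt) * [p*20.504386 + (1-p)*43.041404] = 31.273742; exercise = 32.687205; V(2,2) = max -> 32.687205
  V(1,0) = exp(-r*dt) * [p*1.484445 + (1-p)*11.557280] = 6.404537; exercise = 0.000000; V(1,0) = max -> 6.404537
  V(1,1) = exp(-r*dt) * [p*11.557280 + (1-p)*32.687205] = 21.760843; exercise = 20.504386; V(1,1) = max -> 21.760843
  V(0,0) = exp(-r*dt) * [p*6.404537 + (1-p)*21.760843] = 13.847774; exercise = 6.170000; V(0,0) = max -> 13.847774


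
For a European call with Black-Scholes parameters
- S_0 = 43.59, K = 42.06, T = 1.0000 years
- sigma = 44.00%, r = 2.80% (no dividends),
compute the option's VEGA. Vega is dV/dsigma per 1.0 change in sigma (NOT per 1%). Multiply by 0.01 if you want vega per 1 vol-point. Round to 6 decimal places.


d1 = 0.3648422636; d2 = -0.0751577364
phi(d1) = 0.3732549907; exp(-qT) = 1.0000000000; exp(-rT) = 0.9723883668
Vega = S * exp(-qT) * phi(d1) * sqrt(T) = 43.5900 * 1.0000000000 * 0.3732549907 * 1.0000000000 = 16.270185

Answer: Vega = 16.270185


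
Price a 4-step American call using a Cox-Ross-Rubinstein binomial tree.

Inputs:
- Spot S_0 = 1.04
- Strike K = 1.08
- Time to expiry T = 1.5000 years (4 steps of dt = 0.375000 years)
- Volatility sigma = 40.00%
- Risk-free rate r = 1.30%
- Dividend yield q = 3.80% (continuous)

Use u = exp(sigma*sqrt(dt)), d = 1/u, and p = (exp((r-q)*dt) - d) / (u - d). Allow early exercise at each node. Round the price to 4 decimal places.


dt = T/N = 0.375000
u = exp(sigma*sqrt(dt)) = 1.277556; d = 1/u = 0.782744
p = (exp((r-q)*dt) - d) / (u - d) = 0.420209
Discount per step: exp(-r*dt) = 0.995137
Stock lattice S(k, i) with i counting down-moves:
  k=0: S(0,0) = 1.0400
  k=1: S(1,0) = 1.3287; S(1,1) = 0.8141
  k=2: S(2,0) = 1.6974; S(2,1) = 1.0400; S(2,2) = 0.6372
  k=3: S(3,0) = 2.1686; S(3,1) = 1.3287; S(3,2) = 0.8141; S(3,3) = 0.4988
  k=4: S(4,0) = 2.7705; S(4,1) = 1.6974; S(4,2) = 1.0400; S(4,3) = 0.6372; S(4,4) = 0.3904
Terminal payoffs V(N, i) = max(S_T - K, 0):
  V(4,0) = 1.690469; V(4,1) = 0.617436; V(4,2) = 0.000000; V(4,3) = 0.000000; V(4,4) = 0.000000
Backward induction: V(k, i) = exp(-r*dt) * [p * V(k+1, i) + (1-p) * V(k+1, i+1)]; then take max(V_cont, immediate exercise) for American.
  V(3,0) = exp(-r*dt) * [p*1.690469 + (1-p)*0.617436] = 1.063138; exercise = 1.088569; V(3,0) = max -> 1.088569
  V(3,1) = exp(-r*dt) * [p*0.617436 + (1-p)*0.000000] = 0.258190; exercise = 0.248658; V(3,1) = max -> 0.258190
  V(3,2) = exp(-r*dt) * [p*0.000000 + (1-p)*0.000000] = 0.000000; exercise = 0.000000; V(3,2) = max -> 0.000000
  V(3,3) = exp(-r*dt) * [p*0.000000 + (1-p)*0.000000] = 0.000000; exercise = 0.000000; V(3,3) = max -> 0.000000
  V(2,0) = exp(-r*dt) * [p*1.088569 + (1-p)*0.258190] = 0.604171; exercise = 0.617436; V(2,0) = max -> 0.617436
  V(2,1) = exp(-r*dt) * [p*0.258190 + (1-p)*0.000000] = 0.107966; exercise = 0.000000; V(2,1) = max -> 0.107966
  V(2,2) = exp(-r*dt) * [p*0.000000 + (1-p)*0.000000] = 0.000000; exercise = 0.000000; V(2,2) = max -> 0.000000
  V(1,0) = exp(-r*dt) * [p*0.617436 + (1-p)*0.107966] = 0.320484; exercise = 0.248658; V(1,0) = max -> 0.320484
  V(1,1) = exp(-r*dt) * [p*0.107966 + (1-p)*0.000000] = 0.045148; exercise = 0.000000; V(1,1) = max -> 0.045148
  V(0,0) = exp(-r*dt) * [p*0.320484 + (1-p)*0.045148] = 0.160064; exercise = 0.000000; V(0,0) = max -> 0.160064

Answer: Price = V(0,0) = 0.1601


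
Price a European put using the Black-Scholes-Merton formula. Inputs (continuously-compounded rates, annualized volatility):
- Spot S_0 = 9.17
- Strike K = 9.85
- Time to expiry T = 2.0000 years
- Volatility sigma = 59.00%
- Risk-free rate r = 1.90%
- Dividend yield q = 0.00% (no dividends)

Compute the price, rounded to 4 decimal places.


d1 = (ln(S/K) + (r - q + 0.5*sigma^2) * T) / (sigma * sqrt(T)) = 0.37700277
d2 = d1 - sigma * sqrt(T) = -0.45738324
exp(-rT) = 0.96271294; exp(-qT) = 1.00000000
P = K * exp(-rT) * N(-d2) - S_0 * exp(-qT) * N(-d1)
N(-d1) = 0.35308577; N(-d2) = 0.67630219
P = 9.8500 * 0.96271294 * 0.67630219 - 9.1700 * 1.00000000 * 0.35308577 = 3.1754

Answer: Price = 3.1754


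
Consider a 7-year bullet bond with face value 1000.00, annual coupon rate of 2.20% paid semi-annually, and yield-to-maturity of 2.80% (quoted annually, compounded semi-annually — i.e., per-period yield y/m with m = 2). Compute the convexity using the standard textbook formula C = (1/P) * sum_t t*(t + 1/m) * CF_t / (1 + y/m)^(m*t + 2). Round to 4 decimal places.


Coupon per period c = face * coupon_rate / m = 11.000000
Periods per year m = 2; per-period yield y/m = 0.014000
Number of cashflows N = 14
Cashflows (t years, CF_t, discount factor 1/(1+y/m)^(m*t), PV):
  t = 0.5000: CF_t = 11.000000, DF = 0.986193, PV = 10.848126
  t = 1.0000: CF_t = 11.000000, DF = 0.972577, PV = 10.698349
  t = 1.5000: CF_t = 11.000000, DF = 0.959149, PV = 10.550640
  t = 2.0000: CF_t = 11.000000, DF = 0.945906, PV = 10.404971
  t = 2.5000: CF_t = 11.000000, DF = 0.932847, PV = 10.261312
  t = 3.0000: CF_t = 11.000000, DF = 0.919967, PV = 10.119637
  t = 3.5000: CF_t = 11.000000, DF = 0.907265, PV = 9.979919
  t = 4.0000: CF_t = 11.000000, DF = 0.894739, PV = 9.842129
  t = 4.5000: CF_t = 11.000000, DF = 0.882386, PV = 9.706241
  t = 5.0000: CF_t = 11.000000, DF = 0.870203, PV = 9.572230
  t = 5.5000: CF_t = 11.000000, DF = 0.858188, PV = 9.440069
  t = 6.0000: CF_t = 11.000000, DF = 0.846339, PV = 9.309733
  t = 6.5000: CF_t = 11.000000, DF = 0.834654, PV = 9.181196
  t = 7.0000: CF_t = 1011.000000, DF = 0.823130, PV = 832.184813
Price P = sum_t PV_t = 962.099367
Convexity numerator sum_t t*(t + 1/m) * CF_t / (1+y/m)^(m*t + 2):
  t = 0.5000: term = 5.275320
  t = 1.0000: term = 15.607456
  t = 1.5000: term = 30.783937
  t = 2.0000: term = 50.598187
  t = 2.5000: term = 74.849390
  t = 3.0000: term = 103.342353
  t = 3.5000: term = 135.887380
  t = 4.0000: term = 172.300144
  t = 4.5000: term = 212.401558
  t = 5.0000: term = 256.017657
  t = 5.5000: term = 302.979476
  t = 6.0000: term = 353.122932
  t = 6.5000: term = 406.288712
  t = 7.0000: term = 42491.609246
Convexity = (1/P) * sum = 44611.063750 / 962.099367 = 46.368458

Answer: Convexity = 46.3685


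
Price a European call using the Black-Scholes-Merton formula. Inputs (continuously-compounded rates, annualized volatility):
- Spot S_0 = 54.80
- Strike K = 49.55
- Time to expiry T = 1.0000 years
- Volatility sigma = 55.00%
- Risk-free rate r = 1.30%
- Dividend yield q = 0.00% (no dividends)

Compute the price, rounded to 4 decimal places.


d1 = (ln(S/K) + (r - q + 0.5*sigma^2) * T) / (sigma * sqrt(T)) = 0.48174170
d2 = d1 - sigma * sqrt(T) = -0.06825830
exp(-rT) = 0.98708414; exp(-qT) = 1.00000000
C = S_0 * exp(-qT) * N(d1) - K * exp(-rT) * N(d2)
N(d1) = 0.68500527; N(d2) = 0.47279001
C = 54.8000 * 1.00000000 * 0.68500527 - 49.5500 * 0.98708414 * 0.47279001 = 14.4141

Answer: Price = 14.4141


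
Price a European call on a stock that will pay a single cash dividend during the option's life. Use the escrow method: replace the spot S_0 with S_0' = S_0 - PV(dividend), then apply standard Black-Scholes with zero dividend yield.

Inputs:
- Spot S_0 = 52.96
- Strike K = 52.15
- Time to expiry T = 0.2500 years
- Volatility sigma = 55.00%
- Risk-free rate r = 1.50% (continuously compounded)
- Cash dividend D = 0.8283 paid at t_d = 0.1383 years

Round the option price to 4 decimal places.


PV(D) = D * exp(-r * t_d) = 0.8283 * 0.99792765 = 0.82658347
S_0' = S_0 - PV(D) = 52.9600 - 0.82658347 = 52.13341653
d1 = (ln(S_0'/K) + (r + sigma^2/2)*T) / (sigma*sqrt(T)) = 0.14997983
d2 = d1 - sigma*sqrt(T) = -0.12502017
exp(-rT) = 0.99625702
N(d1) = 0.55960974; N(d2) = 0.45025379
C = S_0' * N(d1) - K * exp(-rT) * N(d2) = 52.13341653 * 0.55960974 - 52.1500 * 0.99625702 * 0.45025379 = 5.7815

Answer: Price = 5.7815


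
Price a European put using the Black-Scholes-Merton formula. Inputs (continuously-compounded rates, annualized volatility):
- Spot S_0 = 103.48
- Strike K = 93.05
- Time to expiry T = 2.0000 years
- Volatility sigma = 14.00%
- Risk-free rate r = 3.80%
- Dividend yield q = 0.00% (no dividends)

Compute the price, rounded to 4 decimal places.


Answer: Price = 1.8036

Derivation:
d1 = (ln(S/K) + (r - q + 0.5*sigma^2) * T) / (sigma * sqrt(T)) = 1.01945289
d2 = d1 - sigma * sqrt(T) = 0.82146299
exp(-rT) = 0.92681621; exp(-qT) = 1.00000000
P = K * exp(-rT) * N(-d2) - S_0 * exp(-qT) * N(-d1)
N(-d1) = 0.15399400; N(-d2) = 0.20569130
P = 93.0500 * 0.92681621 * 0.20569130 - 103.4800 * 1.00000000 * 0.15399400 = 1.8036


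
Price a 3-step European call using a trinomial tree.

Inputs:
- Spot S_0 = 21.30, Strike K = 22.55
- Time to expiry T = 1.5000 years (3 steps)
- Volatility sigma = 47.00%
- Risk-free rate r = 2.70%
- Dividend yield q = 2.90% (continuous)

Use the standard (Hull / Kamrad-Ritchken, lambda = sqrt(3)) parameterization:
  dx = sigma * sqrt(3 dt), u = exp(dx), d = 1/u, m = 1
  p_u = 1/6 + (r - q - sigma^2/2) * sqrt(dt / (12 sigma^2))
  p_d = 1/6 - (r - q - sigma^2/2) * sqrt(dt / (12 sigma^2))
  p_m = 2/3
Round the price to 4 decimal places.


Answer: Price = V(0,0) = 3.7919

Derivation:
dt = T/N = 0.500000; dx = sigma*sqrt(3*dt) = 0.575630
u = exp(dx) = 1.778251; d = 1/u = 0.562350
p_u = 0.117829, p_m = 0.666667, p_d = 0.215504
Discount per step: exp(-r*dt) = 0.986591
Stock lattice S(k, j) with j the centered position index:
  k=0: S(0,+0) = 21.3000
  k=1: S(1,-1) = 11.9781; S(1,+0) = 21.3000; S(1,+1) = 37.8767
  k=2: S(2,-2) = 6.7359; S(2,-1) = 11.9781; S(2,+0) = 21.3000; S(2,+1) = 37.8767; S(2,+2) = 67.3543
  k=3: S(3,-3) = 3.7879; S(3,-2) = 6.7359; S(3,-1) = 11.9781; S(3,+0) = 21.3000; S(3,+1) = 37.8767; S(3,+2) = 67.3543; S(3,+3) = 119.7729
Terminal payoffs V(N, j) = max(S_T - K, 0):
  V(3,-3) = 0.000000; V(3,-2) = 0.000000; V(3,-1) = 0.000000; V(3,+0) = 0.000000; V(3,+1) = 15.326738; V(3,+2) = 44.804334; V(3,+3) = 97.222887
Backward induction: V(k, j) = exp(-r*dt) * [p_u * V(k+1, j+1) + p_m * V(k+1, j) + p_d * V(k+1, j-1)]
  V(2,-2) = exp(-r*dt) * [p_u*0.000000 + p_m*0.000000 + p_d*0.000000] = 0.000000
  V(2,-1) = exp(-r*dt) * [p_u*0.000000 + p_m*0.000000 + p_d*0.000000] = 0.000000
  V(2,+0) = exp(-r*dt) * [p_u*15.326738 + p_m*0.000000 + p_d*0.000000] = 1.781716
  V(2,+1) = exp(-r*dt) * [p_u*44.804334 + p_m*15.326738 + p_d*0.000000] = 15.289265
  V(2,+2) = exp(-r*dt) * [p_u*97.222887 + p_m*44.804334 + p_d*15.326738] = 44.029768
  V(1,-1) = exp(-r*dt) * [p_u*1.781716 + p_m*0.000000 + p_d*0.000000] = 0.207123
  V(1,+0) = exp(-r*dt) * [p_u*15.289265 + p_m*1.781716 + p_d*0.000000] = 2.949243
  V(1,+1) = exp(-r*dt) * [p_u*44.029768 + p_m*15.289265 + p_d*1.781716] = 15.553395
  V(0,+0) = exp(-r*dt) * [p_u*15.553395 + p_m*2.949243 + p_d*0.207123] = 3.791899


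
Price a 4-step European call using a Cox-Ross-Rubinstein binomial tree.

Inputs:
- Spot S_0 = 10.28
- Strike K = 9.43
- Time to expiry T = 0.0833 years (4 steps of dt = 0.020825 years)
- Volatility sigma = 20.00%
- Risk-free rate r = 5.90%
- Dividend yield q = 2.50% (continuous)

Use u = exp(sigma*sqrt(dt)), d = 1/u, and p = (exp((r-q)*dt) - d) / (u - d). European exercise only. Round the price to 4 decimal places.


dt = T/N = 0.020825
u = exp(sigma*sqrt(dt)) = 1.029282; d = 1/u = 0.971551
p = (exp((r-q)*dt) - d) / (u - d) = 0.505054
Discount per step: exp(-r*dt) = 0.998772
Stock lattice S(k, i) with i counting down-moves:
  k=0: S(0,0) = 10.2800
  k=1: S(1,0) = 10.5810; S(1,1) = 9.9875
  k=2: S(2,0) = 10.8909; S(2,1) = 10.2800; S(2,2) = 9.7034
  k=3: S(3,0) = 11.2098; S(3,1) = 10.5810; S(3,2) = 9.9875; S(3,3) = 9.4274
  k=4: S(4,0) = 11.5380; S(4,1) = 10.8909; S(4,2) = 10.2800; S(4,3) = 9.7034; S(4,4) = 9.1591
Terminal payoffs V(N, i) = max(S_T - K, 0):
  V(4,0) = 2.108015; V(4,1) = 1.460858; V(4,2) = 0.850000; V(4,3) = 0.273404; V(4,4) = 0.000000
Backward induction: V(k, i) = exp(-r*dt) * [p * V(k+1, i) + (1-p) * V(k+1, i+1)].
  V(3,0) = exp(-r*dt) * [p*2.108015 + (1-p)*1.460858] = 1.785512
  V(3,1) = exp(-r*dt) * [p*1.460858 + (1-p)*0.850000] = 1.157094
  V(3,2) = exp(-r*dt) * [p*0.850000 + (1-p)*0.273404] = 0.563923
  V(3,3) = exp(-r*dt) * [p*0.273404 + (1-p)*0.000000] = 0.137914
  V(2,0) = exp(-r*dt) * [p*1.785512 + (1-p)*1.157094] = 1.472668
  V(2,1) = exp(-r*dt) * [p*1.157094 + (1-p)*0.563923] = 0.862446
  V(2,2) = exp(-r*dt) * [p*0.563923 + (1-p)*0.137914] = 0.352638
  V(1,0) = exp(-r*dt) * [p*1.472668 + (1-p)*0.862446] = 1.169204
  V(1,1) = exp(-r*dt) * [p*0.862446 + (1-p)*0.352638] = 0.609369
  V(0,0) = exp(-r*dt) * [p*1.169204 + (1-p)*0.609369] = 0.891020

Answer: Price = V(0,0) = 0.8910


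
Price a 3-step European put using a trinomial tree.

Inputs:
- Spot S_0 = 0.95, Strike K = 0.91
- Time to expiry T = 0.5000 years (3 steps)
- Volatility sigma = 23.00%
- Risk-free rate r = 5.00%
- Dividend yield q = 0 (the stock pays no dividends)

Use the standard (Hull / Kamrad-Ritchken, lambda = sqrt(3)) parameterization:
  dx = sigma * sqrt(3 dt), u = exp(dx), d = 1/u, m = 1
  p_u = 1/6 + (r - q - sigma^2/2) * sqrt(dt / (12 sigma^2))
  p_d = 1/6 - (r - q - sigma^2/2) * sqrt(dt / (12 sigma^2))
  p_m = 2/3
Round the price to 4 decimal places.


dt = T/N = 0.166667; dx = sigma*sqrt(3*dt) = 0.162635
u = exp(dx) = 1.176607; d = 1/u = 0.849902
p_u = 0.178734, p_m = 0.666667, p_d = 0.154600
Discount per step: exp(-r*dt) = 0.991701
Stock lattice S(k, j) with j the centered position index:
  k=0: S(0,+0) = 0.9500
  k=1: S(1,-1) = 0.8074; S(1,+0) = 0.9500; S(1,+1) = 1.1178
  k=2: S(2,-2) = 0.6862; S(2,-1) = 0.8074; S(2,+0) = 0.9500; S(2,+1) = 1.1178; S(2,+2) = 1.3152
  k=3: S(3,-3) = 0.5832; S(3,-2) = 0.6862; S(3,-1) = 0.8074; S(3,+0) = 0.9500; S(3,+1) = 1.1178; S(3,+2) = 1.3152; S(3,+3) = 1.5475
Terminal payoffs V(N, j) = max(K - S_T, 0):
  V(3,-3) = 0.326784; V(3,-2) = 0.223784; V(3,-1) = 0.102593; V(3,+0) = 0.000000; V(3,+1) = 0.000000; V(3,+2) = 0.000000; V(3,+3) = 0.000000
Backward induction: V(k, j) = exp(-r*dt) * [p_u * V(k+1, j+1) + p_m * V(k+1, j) + p_d * V(k+1, j-1)]
  V(2,-2) = exp(-r*dt) * [p_u*0.102593 + p_m*0.223784 + p_d*0.326784] = 0.216237
  V(2,-1) = exp(-r*dt) * [p_u*0.000000 + p_m*0.102593 + p_d*0.223784] = 0.102138
  V(2,+0) = exp(-r*dt) * [p_u*0.000000 + p_m*0.000000 + p_d*0.102593] = 0.015729
  V(2,+1) = exp(-r*dt) * [p_u*0.000000 + p_m*0.000000 + p_d*0.000000] = 0.000000
  V(2,+2) = exp(-r*dt) * [p_u*0.000000 + p_m*0.000000 + p_d*0.000000] = 0.000000
  V(1,-1) = exp(-r*dt) * [p_u*0.015729 + p_m*0.102138 + p_d*0.216237] = 0.103468
  V(1,+0) = exp(-r*dt) * [p_u*0.000000 + p_m*0.015729 + p_d*0.102138] = 0.026059
  V(1,+1) = exp(-r*dt) * [p_u*0.000000 + p_m*0.000000 + p_d*0.015729] = 0.002412
  V(0,+0) = exp(-r*dt) * [p_u*0.002412 + p_m*0.026059 + p_d*0.103468] = 0.033519

Answer: Price = V(0,0) = 0.0335


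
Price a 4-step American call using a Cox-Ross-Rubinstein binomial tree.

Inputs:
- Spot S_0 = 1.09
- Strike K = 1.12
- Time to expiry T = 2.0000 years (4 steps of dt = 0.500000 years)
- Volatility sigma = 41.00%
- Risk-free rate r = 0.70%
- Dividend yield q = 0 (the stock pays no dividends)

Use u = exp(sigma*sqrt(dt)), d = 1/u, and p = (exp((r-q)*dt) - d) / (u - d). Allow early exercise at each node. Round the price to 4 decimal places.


dt = T/N = 0.500000
u = exp(sigma*sqrt(dt)) = 1.336312; d = 1/u = 0.748328
p = (exp((r-q)*dt) - d) / (u - d) = 0.433988
Discount per step: exp(-r*dt) = 0.996506
Stock lattice S(k, i) with i counting down-moves:
  k=0: S(0,0) = 1.0900
  k=1: S(1,0) = 1.4566; S(1,1) = 0.8157
  k=2: S(2,0) = 1.9464; S(2,1) = 1.0900; S(2,2) = 0.6104
  k=3: S(3,0) = 2.6011; S(3,1) = 1.4566; S(3,2) = 0.8157; S(3,3) = 0.4568
  k=4: S(4,0) = 3.4758; S(4,1) = 1.9464; S(4,2) = 1.0900; S(4,3) = 0.6104; S(4,4) = 0.3418
Terminal payoffs V(N, i) = max(S_T - K, 0):
  V(4,0) = 2.355828; V(4,1) = 0.826446; V(4,2) = 0.000000; V(4,3) = 0.000000; V(4,4) = 0.000000
Backward induction: V(k, i) = exp(-r*dt) * [p * V(k+1, i) + (1-p) * V(k+1, i+1)]; then take max(V_cont, immediate exercise) for American.
  V(3,0) = exp(-r*dt) * [p*2.355828 + (1-p)*0.826446] = 1.484973; exercise = 1.481060; V(3,0) = max -> 1.484973
  V(3,1) = exp(-r*dt) * [p*0.826446 + (1-p)*0.000000] = 0.357415; exercise = 0.336580; V(3,1) = max -> 0.357415
  V(3,2) = exp(-r*dt) * [p*0.000000 + (1-p)*0.000000] = 0.000000; exercise = 0.000000; V(3,2) = max -> 0.000000
  V(3,3) = exp(-r*dt) * [p*0.000000 + (1-p)*0.000000] = 0.000000; exercise = 0.000000; V(3,3) = max -> 0.000000
  V(2,0) = exp(-r*dt) * [p*1.484973 + (1-p)*0.357415] = 0.843803; exercise = 0.826446; V(2,0) = max -> 0.843803
  V(2,1) = exp(-r*dt) * [p*0.357415 + (1-p)*0.000000] = 0.154572; exercise = 0.000000; V(2,1) = max -> 0.154572
  V(2,2) = exp(-r*dt) * [p*0.000000 + (1-p)*0.000000] = 0.000000; exercise = 0.000000; V(2,2) = max -> 0.000000
  V(1,0) = exp(-r*dt) * [p*0.843803 + (1-p)*0.154572] = 0.452105; exercise = 0.336580; V(1,0) = max -> 0.452105
  V(1,1) = exp(-r*dt) * [p*0.154572 + (1-p)*0.000000] = 0.066848; exercise = 0.000000; V(1,1) = max -> 0.066848
  V(0,0) = exp(-r*dt) * [p*0.452105 + (1-p)*0.066848] = 0.233227; exercise = 0.000000; V(0,0) = max -> 0.233227

Answer: Price = V(0,0) = 0.2332


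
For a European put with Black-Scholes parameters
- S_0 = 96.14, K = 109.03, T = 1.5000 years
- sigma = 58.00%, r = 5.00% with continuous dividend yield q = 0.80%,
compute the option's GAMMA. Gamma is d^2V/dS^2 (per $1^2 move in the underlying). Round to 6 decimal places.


d1 = 0.2667443492; d2 = -0.4436076762
phi(d1) = 0.3849988980; exp(-qT) = 0.9880717129; exp(-rT) = 0.9277434863
Gamma = exp(-qT) * phi(d1) / (S * sigma * sqrt(T)) = 0.9880717129 * 0.3849988980 / (96.1400 * 0.5800 * 1.2247448714) = 0.005570

Answer: Gamma = 0.005570


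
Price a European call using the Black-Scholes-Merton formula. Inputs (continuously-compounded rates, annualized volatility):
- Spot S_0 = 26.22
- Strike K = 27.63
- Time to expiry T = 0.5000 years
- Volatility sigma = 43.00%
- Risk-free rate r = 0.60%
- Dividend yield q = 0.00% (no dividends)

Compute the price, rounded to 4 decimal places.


Answer: Price = 2.6273

Derivation:
d1 = (ln(S/K) + (r - q + 0.5*sigma^2) * T) / (sigma * sqrt(T)) = -0.01037526
d2 = d1 - sigma * sqrt(T) = -0.31443118
exp(-rT) = 0.99700450; exp(-qT) = 1.00000000
C = S_0 * exp(-qT) * N(d1) - K * exp(-rT) * N(d2)
N(d1) = 0.49586094; N(d2) = 0.37659679
C = 26.2200 * 1.00000000 * 0.49586094 - 27.6300 * 0.99700450 * 0.37659679 = 2.6273


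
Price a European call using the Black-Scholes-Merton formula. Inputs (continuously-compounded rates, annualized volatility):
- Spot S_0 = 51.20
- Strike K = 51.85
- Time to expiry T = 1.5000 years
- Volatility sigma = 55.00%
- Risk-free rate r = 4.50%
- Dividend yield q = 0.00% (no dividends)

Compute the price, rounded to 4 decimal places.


d1 = (ln(S/K) + (r - q + 0.5*sigma^2) * T) / (sigma * sqrt(T)) = 0.41828318
d2 = d1 - sigma * sqrt(T) = -0.25532650
exp(-rT) = 0.93472772; exp(-qT) = 1.00000000
C = S_0 * exp(-qT) * N(d1) - K * exp(-rT) * N(d2)
N(d1) = 0.66212996; N(d2) = 0.39923547
C = 51.2000 * 1.00000000 * 0.66212996 - 51.8500 * 0.93472772 * 0.39923547 = 14.5519

Answer: Price = 14.5519


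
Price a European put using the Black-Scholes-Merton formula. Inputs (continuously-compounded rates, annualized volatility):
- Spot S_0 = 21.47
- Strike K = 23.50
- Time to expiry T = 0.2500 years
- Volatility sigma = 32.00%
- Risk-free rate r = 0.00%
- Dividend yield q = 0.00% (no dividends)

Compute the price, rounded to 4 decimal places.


Answer: Price = 2.6707

Derivation:
d1 = (ln(S/K) + (r - q + 0.5*sigma^2) * T) / (sigma * sqrt(T)) = -0.48464881
d2 = d1 - sigma * sqrt(T) = -0.64464881
exp(-rT) = 1.00000000; exp(-qT) = 1.00000000
P = K * exp(-rT) * N(-d2) - S_0 * exp(-qT) * N(-d1)
N(-d1) = 0.68603726; N(-d2) = 0.74042260
P = 23.5000 * 1.00000000 * 0.74042260 - 21.4700 * 1.00000000 * 0.68603726 = 2.6707


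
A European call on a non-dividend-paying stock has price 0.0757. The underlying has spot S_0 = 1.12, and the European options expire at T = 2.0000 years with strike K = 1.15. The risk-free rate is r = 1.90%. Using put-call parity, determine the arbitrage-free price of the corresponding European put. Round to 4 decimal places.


Answer: Put price = 0.0628

Derivation:
Put-call parity: C - P = S_0 * exp(-qT) - K * exp(-rT).
S_0 * exp(-qT) = 1.1200 * 1.00000000 = 1.12000000
K * exp(-rT) = 1.1500 * 0.96271294 = 1.10711988
P = C - S*exp(-qT) + K*exp(-rT)
P = 0.0757 - 1.12000000 + 1.10711988 = 0.0628


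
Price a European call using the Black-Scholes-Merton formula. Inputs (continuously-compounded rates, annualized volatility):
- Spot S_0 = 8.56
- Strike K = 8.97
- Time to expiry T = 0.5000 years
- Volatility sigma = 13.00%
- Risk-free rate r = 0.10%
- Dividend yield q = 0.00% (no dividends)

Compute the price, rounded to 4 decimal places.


Answer: Price = 0.1583

Derivation:
d1 = (ln(S/K) + (r - q + 0.5*sigma^2) * T) / (sigma * sqrt(T)) = -0.45755777
d2 = d1 - sigma * sqrt(T) = -0.54948165
exp(-rT) = 0.99950012; exp(-qT) = 1.00000000
C = S_0 * exp(-qT) * N(d1) - K * exp(-rT) * N(d2)
N(d1) = 0.32363510; N(d2) = 0.29133748
C = 8.5600 * 1.00000000 * 0.32363510 - 8.9700 * 0.99950012 * 0.29133748 = 0.1583


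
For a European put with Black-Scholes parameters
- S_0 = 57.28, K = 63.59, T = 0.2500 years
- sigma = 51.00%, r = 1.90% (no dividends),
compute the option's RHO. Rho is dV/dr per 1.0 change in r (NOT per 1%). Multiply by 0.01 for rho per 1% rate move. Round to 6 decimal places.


Answer: Rho = -11.044081

Derivation:
d1 = -0.2636949123; d2 = -0.5186949123
phi(d1) = 0.3853103997; exp(-qT) = 1.0000000000; exp(-rT) = 0.9952612634
N(-d2) = 0.6980132449
Rho = -K*T*exp(-rT)*N(-d2) = -63.5900 * 0.2500 * 0.9952612634 * 0.6980132449 = -11.044081
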